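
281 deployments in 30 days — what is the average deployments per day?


Formula: deployments per day = releases / days
= 281 / 30
= 9.367 deploys/day
(equivalently, 65.57 deploys/week)

9.367 deploys/day


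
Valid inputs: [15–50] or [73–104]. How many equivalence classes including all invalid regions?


Valid ranges: [15,50] and [73,104]
Class 1: x < 15 — invalid
Class 2: 15 ≤ x ≤ 50 — valid
Class 3: 50 < x < 73 — invalid (gap between ranges)
Class 4: 73 ≤ x ≤ 104 — valid
Class 5: x > 104 — invalid
Total equivalence classes: 5

5 equivalence classes


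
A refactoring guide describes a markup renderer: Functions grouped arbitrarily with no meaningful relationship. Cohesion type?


Reasoning: Worst: random grouping
Type: Coincidental cohesion

Coincidental cohesion


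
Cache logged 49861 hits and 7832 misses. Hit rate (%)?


Formula: hit rate = hits / (hits + misses) * 100
hit rate = 49861 / (49861 + 7832) * 100
hit rate = 49861 / 57693 * 100
hit rate = 86.42%

86.42%


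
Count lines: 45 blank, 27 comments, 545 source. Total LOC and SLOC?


Total LOC = blank + comment + code
Total LOC = 45 + 27 + 545 = 617
SLOC (source only) = code = 545

Total LOC: 617, SLOC: 545


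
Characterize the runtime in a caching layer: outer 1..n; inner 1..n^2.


Reasoning: n times n^2
Complexity: O(n^3)

O(n^3)


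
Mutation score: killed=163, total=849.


Mutation score = killed / total * 100
Mutation score = 163 / 849 * 100
Mutation score = 19.2%

19.2%


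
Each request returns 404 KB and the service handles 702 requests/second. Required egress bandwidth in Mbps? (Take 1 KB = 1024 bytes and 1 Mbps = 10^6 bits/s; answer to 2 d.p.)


Formula: Mbps = payload_bytes * RPS * 8 / 1e6
Payload per request = 404 KB = 404 * 1024 = 413696 bytes
Total bytes/sec = 413696 * 702 = 290414592
Total bits/sec = 290414592 * 8 = 2323316736
Mbps = 2323316736 / 1e6 = 2323.32

2323.32 Mbps


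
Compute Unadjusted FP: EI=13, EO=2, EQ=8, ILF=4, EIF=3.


UFP = EI*4 + EO*5 + EQ*4 + ILF*10 + EIF*7
UFP = 13*4 + 2*5 + 8*4 + 4*10 + 3*7
UFP = 52 + 10 + 32 + 40 + 21
UFP = 155

155


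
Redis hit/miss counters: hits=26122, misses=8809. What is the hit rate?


Formula: hit rate = hits / (hits + misses) * 100
hit rate = 26122 / (26122 + 8809) * 100
hit rate = 26122 / 34931 * 100
hit rate = 74.78%

74.78%


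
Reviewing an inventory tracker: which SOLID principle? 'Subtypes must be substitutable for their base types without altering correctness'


This describes the Liskov Substitution Principle (LSP)

Liskov Substitution Principle (LSP)


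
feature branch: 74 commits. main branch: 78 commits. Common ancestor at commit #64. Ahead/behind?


Common ancestor: commit #64
feature commits after divergence: 74 - 64 = 10
main commits after divergence: 78 - 64 = 14
feature is 10 commits ahead of main
main is 14 commits ahead of feature

feature ahead: 10, main ahead: 14


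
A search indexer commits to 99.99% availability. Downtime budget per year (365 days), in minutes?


Formula: allowed downtime = period * (100 - SLA) / 100
Period (year (365 days)) = 525600 minutes
Unavailability fraction = (100 - 99.99) / 100
Allowed downtime = 525600 * (100 - 99.99) / 100
Allowed downtime = 52.56 minutes

52.56 minutes


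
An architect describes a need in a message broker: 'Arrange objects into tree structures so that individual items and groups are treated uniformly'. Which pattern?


This matches the Composite pattern

Composite


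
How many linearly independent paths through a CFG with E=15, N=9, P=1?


Formula: V(G) = E - N + 2P
V(G) = 15 - 9 + 2*1
V(G) = 6 + 2
V(G) = 8

8


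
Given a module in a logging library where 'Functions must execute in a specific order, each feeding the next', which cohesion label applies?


Reasoning: Output of one is input to next
Type: Sequential cohesion

Sequential cohesion


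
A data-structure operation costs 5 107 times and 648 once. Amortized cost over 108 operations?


Formula: Amortized cost = Total cost / Operations
Total cost = (107 * 5) + (1 * 648)
Total cost = 535 + 648 = 1183
Amortized = 1183 / 108 = 10.9537

10.9537


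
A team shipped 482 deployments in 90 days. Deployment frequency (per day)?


Formula: deployments per day = releases / days
= 482 / 90
= 5.356 deploys/day
(equivalently, 37.49 deploys/week)

5.356 deploys/day


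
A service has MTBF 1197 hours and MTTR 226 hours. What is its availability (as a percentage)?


Availability = MTBF / (MTBF + MTTR)
Availability = 1197 / (1197 + 226)
Availability = 1197 / 1423
Availability = 84.1181%

84.1181%


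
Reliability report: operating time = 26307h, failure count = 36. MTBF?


Formula: MTBF = Total operating time / Number of failures
MTBF = 26307 / 36
MTBF = 730.75 hours

730.75 hours


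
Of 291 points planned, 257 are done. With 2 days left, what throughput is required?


Formula: Required rate = Remaining points / Days left
Remaining = 291 - 257 = 34 points
Required rate = 34 / 2 = 17.0 points/day

17.0 points/day


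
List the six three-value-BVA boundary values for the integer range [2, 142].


Range: [2, 142]
Boundaries: just below min, min, min+1, max-1, max, just above max
Values: [1, 2, 3, 141, 142, 143]

[1, 2, 3, 141, 142, 143]


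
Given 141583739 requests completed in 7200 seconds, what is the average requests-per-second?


Formula: throughput = requests / seconds
throughput = 141583739 / 7200
throughput = 19664.41 requests/second

19664.41 requests/second


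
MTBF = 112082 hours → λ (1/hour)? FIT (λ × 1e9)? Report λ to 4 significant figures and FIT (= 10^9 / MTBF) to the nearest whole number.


Formula: λ = 1 / MTBF; FIT = λ × 1e9 = 1e9 / MTBF
λ = 1 / 112082 ≈ 8.922e-06 failures/hour
FIT = 1e9 / 112082 ≈ 8922 failures per 1e9 hours (nearest whole number)

λ = 8.922e-06 /h, FIT = 8922


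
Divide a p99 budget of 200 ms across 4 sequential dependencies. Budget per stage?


Formula: per_stage = total_budget / stages
per_stage = 200 / 4
per_stage = 50.0 ms

50.0 ms


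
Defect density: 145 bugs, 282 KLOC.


Defect density = defects / KLOC
Defect density = 145 / 282
Defect density = 0.514 defects/KLOC

0.514 defects/KLOC


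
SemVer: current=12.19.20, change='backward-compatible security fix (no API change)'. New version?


Current: 12.19.20
Change category: 'backward-compatible security fix (no API change)' → patch bump
SemVer rule: patch bump → increment PATCH (MAJOR and MINOR unchanged)
New: 12.19.21

12.19.21


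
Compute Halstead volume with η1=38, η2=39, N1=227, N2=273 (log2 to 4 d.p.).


Formula: V = N * log2(η), where N = N1 + N2 and η = η1 + η2
η = 38 + 39 = 77
N = 227 + 273 = 500
log2(77) ≈ 6.2668
V = 500 * 6.2668 = 3133.40

3133.40


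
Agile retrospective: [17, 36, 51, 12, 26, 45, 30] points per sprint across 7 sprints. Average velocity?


Formula: Avg velocity = Total points / Number of sprints
Points: [17, 36, 51, 12, 26, 45, 30]
Sum = 17 + 36 + 51 + 12 + 26 + 45 + 30 = 217
Avg velocity = 217 / 7 = 31.0 points/sprint

31.0 points/sprint


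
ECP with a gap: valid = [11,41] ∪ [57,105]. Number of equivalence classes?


Valid ranges: [11,41] and [57,105]
Class 1: x < 11 — invalid
Class 2: 11 ≤ x ≤ 41 — valid
Class 3: 41 < x < 57 — invalid (gap between ranges)
Class 4: 57 ≤ x ≤ 105 — valid
Class 5: x > 105 — invalid
Total equivalence classes: 5

5 equivalence classes


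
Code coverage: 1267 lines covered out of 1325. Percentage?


Coverage = covered / total * 100
Coverage = 1267 / 1325 * 100
Coverage = 95.62%

95.62%


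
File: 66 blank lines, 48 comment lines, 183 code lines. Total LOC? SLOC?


Total LOC = blank + comment + code
Total LOC = 66 + 48 + 183 = 297
SLOC (source only) = code = 183

Total LOC: 297, SLOC: 183


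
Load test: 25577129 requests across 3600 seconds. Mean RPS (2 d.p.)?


Formula: throughput = requests / seconds
throughput = 25577129 / 3600
throughput = 7104.76 requests/second

7104.76 requests/second


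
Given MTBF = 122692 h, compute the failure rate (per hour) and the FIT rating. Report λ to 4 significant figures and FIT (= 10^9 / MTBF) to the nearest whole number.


Formula: λ = 1 / MTBF; FIT = λ × 1e9 = 1e9 / MTBF
λ = 1 / 122692 ≈ 8.150e-06 failures/hour
FIT = 1e9 / 122692 ≈ 8150 failures per 1e9 hours (nearest whole number)

λ = 8.150e-06 /h, FIT = 8150


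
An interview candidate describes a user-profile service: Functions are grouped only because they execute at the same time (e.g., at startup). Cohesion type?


Reasoning: Related by timing only
Type: Temporal cohesion

Temporal cohesion


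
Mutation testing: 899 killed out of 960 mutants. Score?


Mutation score = killed / total * 100
Mutation score = 899 / 960 * 100
Mutation score = 93.65%

93.65%


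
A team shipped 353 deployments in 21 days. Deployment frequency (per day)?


Formula: deployments per day = releases / days
= 353 / 21
= 16.81 deploys/day
(equivalently, 117.67 deploys/week)

16.81 deploys/day


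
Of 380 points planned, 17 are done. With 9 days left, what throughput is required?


Formula: Required rate = Remaining points / Days left
Remaining = 380 - 17 = 363 points
Required rate = 363 / 9 = 40.33 points/day

40.33 points/day


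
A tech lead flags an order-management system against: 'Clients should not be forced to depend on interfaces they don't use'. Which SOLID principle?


This describes the Interface Segregation Principle (ISP)

Interface Segregation Principle (ISP)


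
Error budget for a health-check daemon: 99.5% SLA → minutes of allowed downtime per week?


Formula: allowed downtime = period * (100 - SLA) / 100
Period (week) = 10080 minutes
Unavailability fraction = (100 - 99.5) / 100
Allowed downtime = 10080 * (100 - 99.5) / 100
Allowed downtime = 50.4 minutes

50.4 minutes


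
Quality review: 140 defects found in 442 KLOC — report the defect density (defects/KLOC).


Defect density = defects / KLOC
Defect density = 140 / 442
Defect density = 0.317 defects/KLOC

0.317 defects/KLOC


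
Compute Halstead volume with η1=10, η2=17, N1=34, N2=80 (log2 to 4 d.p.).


Formula: V = N * log2(η), where N = N1 + N2 and η = η1 + η2
η = 10 + 17 = 27
N = 34 + 80 = 114
log2(27) ≈ 4.7549
V = 114 * 4.7549 = 542.06

542.06


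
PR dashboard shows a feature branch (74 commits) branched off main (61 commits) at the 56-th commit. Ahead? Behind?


Common ancestor: commit #56
feature commits after divergence: 74 - 56 = 18
main commits after divergence: 61 - 56 = 5
feature is 18 commits ahead of main
main is 5 commits ahead of feature

feature ahead: 18, main ahead: 5


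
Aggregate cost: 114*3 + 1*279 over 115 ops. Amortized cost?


Formula: Amortized cost = Total cost / Operations
Total cost = (114 * 3) + (1 * 279)
Total cost = 342 + 279 = 621
Amortized = 621 / 115 = 5.4

5.4


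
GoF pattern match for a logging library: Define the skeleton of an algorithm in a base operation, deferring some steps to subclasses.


This matches the Template Method pattern

Template Method


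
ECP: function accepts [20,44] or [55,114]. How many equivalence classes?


Valid ranges: [20,44] and [55,114]
Class 1: x < 20 — invalid
Class 2: 20 ≤ x ≤ 44 — valid
Class 3: 44 < x < 55 — invalid (gap between ranges)
Class 4: 55 ≤ x ≤ 114 — valid
Class 5: x > 114 — invalid
Total equivalence classes: 5

5 equivalence classes


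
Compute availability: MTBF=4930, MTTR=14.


Availability = MTBF / (MTBF + MTTR)
Availability = 4930 / (4930 + 14)
Availability = 4930 / 4944
Availability = 99.7168%

99.7168%


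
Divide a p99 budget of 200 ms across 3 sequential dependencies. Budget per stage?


Formula: per_stage = total_budget / stages
per_stage = 200 / 3
per_stage = 66.67 ms

66.67 ms


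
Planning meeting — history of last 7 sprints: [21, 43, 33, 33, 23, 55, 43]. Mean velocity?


Formula: Avg velocity = Total points / Number of sprints
Points: [21, 43, 33, 33, 23, 55, 43]
Sum = 21 + 43 + 33 + 33 + 23 + 55 + 43 = 251
Avg velocity = 251 / 7 = 35.86 points/sprint

35.86 points/sprint


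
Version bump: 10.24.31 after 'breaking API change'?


Current: 10.24.31
Change category: 'breaking API change' → major bump
SemVer rule: major bump → increment MAJOR, reset MINOR and PATCH to 0
New: 11.0.0

11.0.0


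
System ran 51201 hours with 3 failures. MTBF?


Formula: MTBF = Total operating time / Number of failures
MTBF = 51201 / 3
MTBF = 17067.0 hours

17067.0 hours


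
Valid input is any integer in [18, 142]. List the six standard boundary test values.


Range: [18, 142]
Boundaries: just below min, min, min+1, max-1, max, just above max
Values: [17, 18, 19, 141, 142, 143]

[17, 18, 19, 141, 142, 143]


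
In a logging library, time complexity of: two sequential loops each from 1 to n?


Reasoning: sequential dominates: O(n) + O(n) = O(n)
Complexity: O(n)

O(n)


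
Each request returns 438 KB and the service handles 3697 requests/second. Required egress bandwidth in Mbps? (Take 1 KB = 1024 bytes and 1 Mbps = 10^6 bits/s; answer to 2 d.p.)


Formula: Mbps = payload_bytes * RPS * 8 / 1e6
Payload per request = 438 KB = 438 * 1024 = 448512 bytes
Total bytes/sec = 448512 * 3697 = 1658148864
Total bits/sec = 1658148864 * 8 = 13265190912
Mbps = 13265190912 / 1e6 = 13265.19

13265.19 Mbps


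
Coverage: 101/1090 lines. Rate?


Coverage = covered / total * 100
Coverage = 101 / 1090 * 100
Coverage = 9.27%

9.27%


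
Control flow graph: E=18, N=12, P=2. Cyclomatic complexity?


Formula: V(G) = E - N + 2P
V(G) = 18 - 12 + 2*2
V(G) = 6 + 4
V(G) = 10

10


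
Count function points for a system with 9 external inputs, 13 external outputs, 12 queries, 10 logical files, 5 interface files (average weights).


UFP = EI*4 + EO*5 + EQ*4 + ILF*10 + EIF*7
UFP = 9*4 + 13*5 + 12*4 + 10*10 + 5*7
UFP = 36 + 65 + 48 + 100 + 35
UFP = 284

284


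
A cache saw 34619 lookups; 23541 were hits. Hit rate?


Formula: hit rate = hits / (hits + misses) * 100
hit rate = 23541 / (23541 + 11078) * 100
hit rate = 23541 / 34619 * 100
hit rate = 68.0%

68.0%


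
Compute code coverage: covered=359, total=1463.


Coverage = covered / total * 100
Coverage = 359 / 1463 * 100
Coverage = 24.54%

24.54%


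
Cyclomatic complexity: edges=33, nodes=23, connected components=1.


Formula: V(G) = E - N + 2P
V(G) = 33 - 23 + 2*1
V(G) = 10 + 2
V(G) = 12

12


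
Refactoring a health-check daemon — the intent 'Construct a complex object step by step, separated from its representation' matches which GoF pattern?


This matches the Builder pattern

Builder


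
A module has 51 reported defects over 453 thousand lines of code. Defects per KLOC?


Defect density = defects / KLOC
Defect density = 51 / 453
Defect density = 0.113 defects/KLOC

0.113 defects/KLOC


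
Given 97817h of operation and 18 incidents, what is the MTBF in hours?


Formula: MTBF = Total operating time / Number of failures
MTBF = 97817 / 18
MTBF = 5434.28 hours

5434.28 hours


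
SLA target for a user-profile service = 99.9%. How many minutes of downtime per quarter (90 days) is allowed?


Formula: allowed downtime = period * (100 - SLA) / 100
Period (quarter (90 days)) = 129600 minutes
Unavailability fraction = (100 - 99.9) / 100
Allowed downtime = 129600 * (100 - 99.9) / 100
Allowed downtime = 129.6 minutes

129.6 minutes


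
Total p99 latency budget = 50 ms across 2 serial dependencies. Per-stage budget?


Formula: per_stage = total_budget / stages
per_stage = 50 / 2
per_stage = 25.0 ms

25.0 ms


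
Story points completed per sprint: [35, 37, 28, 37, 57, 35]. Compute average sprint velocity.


Formula: Avg velocity = Total points / Number of sprints
Points: [35, 37, 28, 37, 57, 35]
Sum = 35 + 37 + 28 + 37 + 57 + 35 = 229
Avg velocity = 229 / 6 = 38.17 points/sprint

38.17 points/sprint


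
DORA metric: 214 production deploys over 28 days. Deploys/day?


Formula: deployments per day = releases / days
= 214 / 28
= 7.643 deploys/day
(equivalently, 53.5 deploys/week)

7.643 deploys/day


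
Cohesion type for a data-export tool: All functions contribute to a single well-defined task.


Reasoning: Best: single purpose
Type: Functional cohesion

Functional cohesion


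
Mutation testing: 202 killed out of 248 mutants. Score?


Mutation score = killed / total * 100
Mutation score = 202 / 248 * 100
Mutation score = 81.45%

81.45%


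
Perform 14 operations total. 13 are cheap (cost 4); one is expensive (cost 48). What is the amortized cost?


Formula: Amortized cost = Total cost / Operations
Total cost = (13 * 4) + (1 * 48)
Total cost = 52 + 48 = 100
Amortized = 100 / 14 = 7.1429

7.1429


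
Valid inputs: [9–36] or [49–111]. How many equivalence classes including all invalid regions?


Valid ranges: [9,36] and [49,111]
Class 1: x < 9 — invalid
Class 2: 9 ≤ x ≤ 36 — valid
Class 3: 36 < x < 49 — invalid (gap between ranges)
Class 4: 49 ≤ x ≤ 111 — valid
Class 5: x > 111 — invalid
Total equivalence classes: 5

5 equivalence classes


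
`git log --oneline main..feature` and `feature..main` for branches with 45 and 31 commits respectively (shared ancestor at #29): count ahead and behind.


Common ancestor: commit #29
feature commits after divergence: 45 - 29 = 16
main commits after divergence: 31 - 29 = 2
feature is 16 commits ahead of main
main is 2 commits ahead of feature

feature ahead: 16, main ahead: 2


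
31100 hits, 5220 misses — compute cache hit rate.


Formula: hit rate = hits / (hits + misses) * 100
hit rate = 31100 / (31100 + 5220) * 100
hit rate = 31100 / 36320 * 100
hit rate = 85.63%

85.63%


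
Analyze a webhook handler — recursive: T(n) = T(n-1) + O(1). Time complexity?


Reasoning: linear recursion with constant work per frame
Complexity: O(n)

O(n)


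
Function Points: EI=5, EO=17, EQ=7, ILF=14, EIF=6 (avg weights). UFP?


UFP = EI*4 + EO*5 + EQ*4 + ILF*10 + EIF*7
UFP = 5*4 + 17*5 + 7*4 + 14*10 + 6*7
UFP = 20 + 85 + 28 + 140 + 42
UFP = 315

315


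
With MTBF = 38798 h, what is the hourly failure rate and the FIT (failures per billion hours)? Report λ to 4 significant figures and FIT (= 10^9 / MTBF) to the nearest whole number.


Formula: λ = 1 / MTBF; FIT = λ × 1e9 = 1e9 / MTBF
λ = 1 / 38798 ≈ 2.577e-05 failures/hour
FIT = 1e9 / 38798 ≈ 25775 failures per 1e9 hours (nearest whole number)

λ = 2.577e-05 /h, FIT = 25775


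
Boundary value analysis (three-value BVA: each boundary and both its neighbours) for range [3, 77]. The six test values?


Range: [3, 77]
Boundaries: just below min, min, min+1, max-1, max, just above max
Values: [2, 3, 4, 76, 77, 78]

[2, 3, 4, 76, 77, 78]


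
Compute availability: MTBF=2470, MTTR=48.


Availability = MTBF / (MTBF + MTTR)
Availability = 2470 / (2470 + 48)
Availability = 2470 / 2518
Availability = 98.0937%

98.0937%


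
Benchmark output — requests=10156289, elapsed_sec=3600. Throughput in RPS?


Formula: throughput = requests / seconds
throughput = 10156289 / 3600
throughput = 2821.19 requests/second

2821.19 requests/second


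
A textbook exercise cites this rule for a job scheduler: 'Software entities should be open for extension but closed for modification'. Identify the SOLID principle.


This describes the Open/Closed Principle (OCP)

Open/Closed Principle (OCP)


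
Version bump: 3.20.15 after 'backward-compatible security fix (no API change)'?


Current: 3.20.15
Change category: 'backward-compatible security fix (no API change)' → patch bump
SemVer rule: patch bump → increment PATCH (MAJOR and MINOR unchanged)
New: 3.20.16

3.20.16


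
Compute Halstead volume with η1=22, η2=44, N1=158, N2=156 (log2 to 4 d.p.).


Formula: V = N * log2(η), where N = N1 + N2 and η = η1 + η2
η = 22 + 44 = 66
N = 158 + 156 = 314
log2(66) ≈ 6.0444
V = 314 * 6.0444 = 1897.94

1897.94


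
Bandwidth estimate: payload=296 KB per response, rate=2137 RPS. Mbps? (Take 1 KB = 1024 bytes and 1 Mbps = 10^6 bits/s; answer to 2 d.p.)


Formula: Mbps = payload_bytes * RPS * 8 / 1e6
Payload per request = 296 KB = 296 * 1024 = 303104 bytes
Total bytes/sec = 303104 * 2137 = 647733248
Total bits/sec = 647733248 * 8 = 5181865984
Mbps = 5181865984 / 1e6 = 5181.87

5181.87 Mbps


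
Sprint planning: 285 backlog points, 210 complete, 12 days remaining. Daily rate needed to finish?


Formula: Required rate = Remaining points / Days left
Remaining = 285 - 210 = 75 points
Required rate = 75 / 12 = 6.25 points/day

6.25 points/day


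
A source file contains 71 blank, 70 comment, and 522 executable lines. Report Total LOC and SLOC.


Total LOC = blank + comment + code
Total LOC = 71 + 70 + 522 = 663
SLOC (source only) = code = 522

Total LOC: 663, SLOC: 522


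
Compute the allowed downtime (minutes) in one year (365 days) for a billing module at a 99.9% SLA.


Formula: allowed downtime = period * (100 - SLA) / 100
Period (year (365 days)) = 525600 minutes
Unavailability fraction = (100 - 99.9) / 100
Allowed downtime = 525600 * (100 - 99.9) / 100
Allowed downtime = 525.6 minutes

525.6 minutes


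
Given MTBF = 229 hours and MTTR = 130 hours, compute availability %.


Availability = MTBF / (MTBF + MTTR)
Availability = 229 / (229 + 130)
Availability = 229 / 359
Availability = 63.7883%

63.7883%


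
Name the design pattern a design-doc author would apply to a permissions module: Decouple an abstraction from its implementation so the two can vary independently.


This matches the Bridge pattern

Bridge


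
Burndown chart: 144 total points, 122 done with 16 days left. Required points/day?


Formula: Required rate = Remaining points / Days left
Remaining = 144 - 122 = 22 points
Required rate = 22 / 16 = 1.38 points/day

1.38 points/day


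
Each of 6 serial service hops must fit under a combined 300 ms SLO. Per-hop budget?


Formula: per_stage = total_budget / stages
per_stage = 300 / 6
per_stage = 50.0 ms

50.0 ms


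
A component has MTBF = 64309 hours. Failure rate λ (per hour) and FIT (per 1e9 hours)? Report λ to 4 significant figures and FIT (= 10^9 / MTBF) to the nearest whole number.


Formula: λ = 1 / MTBF; FIT = λ × 1e9 = 1e9 / MTBF
λ = 1 / 64309 ≈ 1.555e-05 failures/hour
FIT = 1e9 / 64309 ≈ 15550 failures per 1e9 hours (nearest whole number)

λ = 1.555e-05 /h, FIT = 15550


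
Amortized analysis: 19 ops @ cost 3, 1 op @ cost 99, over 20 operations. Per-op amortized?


Formula: Amortized cost = Total cost / Operations
Total cost = (19 * 3) + (1 * 99)
Total cost = 57 + 99 = 156
Amortized = 156 / 20 = 7.8

7.8


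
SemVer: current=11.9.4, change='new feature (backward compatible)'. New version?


Current: 11.9.4
Change category: 'new feature (backward compatible)' → minor bump
SemVer rule: minor bump → increment MINOR, reset PATCH to 0 (MAJOR unchanged)
New: 11.10.0

11.10.0


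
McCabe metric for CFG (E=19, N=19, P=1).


Formula: V(G) = E - N + 2P
V(G) = 19 - 19 + 2*1
V(G) = 0 + 2
V(G) = 2

2


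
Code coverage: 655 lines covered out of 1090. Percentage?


Coverage = covered / total * 100
Coverage = 655 / 1090 * 100
Coverage = 60.09%

60.09%


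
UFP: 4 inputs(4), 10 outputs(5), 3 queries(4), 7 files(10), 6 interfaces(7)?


UFP = EI*4 + EO*5 + EQ*4 + ILF*10 + EIF*7
UFP = 4*4 + 10*5 + 3*4 + 7*10 + 6*7
UFP = 16 + 50 + 12 + 70 + 42
UFP = 190

190


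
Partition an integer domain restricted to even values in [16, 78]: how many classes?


Constraint: even integers in [16, 78]
Class 1: x < 16 — out-of-range invalid
Class 2: x in [16,78] but odd — wrong type invalid
Class 3: x in [16,78] and even — valid
Class 4: x > 78 — out-of-range invalid
Total equivalence classes: 4

4 equivalence classes


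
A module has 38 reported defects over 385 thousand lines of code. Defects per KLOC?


Defect density = defects / KLOC
Defect density = 38 / 385
Defect density = 0.099 defects/KLOC

0.099 defects/KLOC


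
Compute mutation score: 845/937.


Mutation score = killed / total * 100
Mutation score = 845 / 937 * 100
Mutation score = 90.18%

90.18%


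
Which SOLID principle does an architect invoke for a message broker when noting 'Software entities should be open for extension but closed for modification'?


This describes the Open/Closed Principle (OCP)

Open/Closed Principle (OCP)


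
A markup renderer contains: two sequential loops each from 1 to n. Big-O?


Reasoning: sequential dominates: O(n) + O(n) = O(n)
Complexity: O(n)

O(n)


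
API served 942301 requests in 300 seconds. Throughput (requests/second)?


Formula: throughput = requests / seconds
throughput = 942301 / 300
throughput = 3141.0 requests/second

3141.0 requests/second


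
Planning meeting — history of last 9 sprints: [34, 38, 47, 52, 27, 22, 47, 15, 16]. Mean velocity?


Formula: Avg velocity = Total points / Number of sprints
Points: [34, 38, 47, 52, 27, 22, 47, 15, 16]
Sum = 34 + 38 + 47 + 52 + 27 + 22 + 47 + 15 + 16 = 298
Avg velocity = 298 / 9 = 33.11 points/sprint

33.11 points/sprint


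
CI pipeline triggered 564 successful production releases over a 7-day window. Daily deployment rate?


Formula: deployments per day = releases / days
= 564 / 7
= 80.571 deploys/day
(equivalently, 564.0 deploys/week)

80.571 deploys/day


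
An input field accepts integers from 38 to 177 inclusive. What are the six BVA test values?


Range: [38, 177]
Boundaries: just below min, min, min+1, max-1, max, just above max
Values: [37, 38, 39, 176, 177, 178]

[37, 38, 39, 176, 177, 178]


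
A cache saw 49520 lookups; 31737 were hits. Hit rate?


Formula: hit rate = hits / (hits + misses) * 100
hit rate = 31737 / (31737 + 17783) * 100
hit rate = 31737 / 49520 * 100
hit rate = 64.09%

64.09%


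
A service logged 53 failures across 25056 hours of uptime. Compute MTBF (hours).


Formula: MTBF = Total operating time / Number of failures
MTBF = 25056 / 53
MTBF = 472.75 hours

472.75 hours


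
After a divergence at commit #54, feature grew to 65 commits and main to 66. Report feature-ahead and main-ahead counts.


Common ancestor: commit #54
feature commits after divergence: 65 - 54 = 11
main commits after divergence: 66 - 54 = 12
feature is 11 commits ahead of main
main is 12 commits ahead of feature

feature ahead: 11, main ahead: 12


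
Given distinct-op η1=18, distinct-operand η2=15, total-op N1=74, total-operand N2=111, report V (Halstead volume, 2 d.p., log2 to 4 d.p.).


Formula: V = N * log2(η), where N = N1 + N2 and η = η1 + η2
η = 18 + 15 = 33
N = 74 + 111 = 185
log2(33) ≈ 5.0444
V = 185 * 5.0444 = 933.21

933.21


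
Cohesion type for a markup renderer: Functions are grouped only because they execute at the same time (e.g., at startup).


Reasoning: Related by timing only
Type: Temporal cohesion

Temporal cohesion


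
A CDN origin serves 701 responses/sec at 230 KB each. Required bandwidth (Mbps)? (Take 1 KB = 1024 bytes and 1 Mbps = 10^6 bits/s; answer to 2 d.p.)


Formula: Mbps = payload_bytes * RPS * 8 / 1e6
Payload per request = 230 KB = 230 * 1024 = 235520 bytes
Total bytes/sec = 235520 * 701 = 165099520
Total bits/sec = 165099520 * 8 = 1320796160
Mbps = 1320796160 / 1e6 = 1320.8

1320.8 Mbps


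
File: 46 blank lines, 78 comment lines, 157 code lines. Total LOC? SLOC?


Total LOC = blank + comment + code
Total LOC = 46 + 78 + 157 = 281
SLOC (source only) = code = 157

Total LOC: 281, SLOC: 157


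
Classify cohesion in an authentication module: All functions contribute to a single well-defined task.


Reasoning: Best: single purpose
Type: Functional cohesion

Functional cohesion


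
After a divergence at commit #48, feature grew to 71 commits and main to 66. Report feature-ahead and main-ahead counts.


Common ancestor: commit #48
feature commits after divergence: 71 - 48 = 23
main commits after divergence: 66 - 48 = 18
feature is 23 commits ahead of main
main is 18 commits ahead of feature

feature ahead: 23, main ahead: 18


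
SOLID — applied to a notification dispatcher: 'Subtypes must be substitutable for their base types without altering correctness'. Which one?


This describes the Liskov Substitution Principle (LSP)

Liskov Substitution Principle (LSP)


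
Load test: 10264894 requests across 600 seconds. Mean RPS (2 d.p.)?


Formula: throughput = requests / seconds
throughput = 10264894 / 600
throughput = 17108.16 requests/second

17108.16 requests/second


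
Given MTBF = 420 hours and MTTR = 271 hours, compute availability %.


Availability = MTBF / (MTBF + MTTR)
Availability = 420 / (420 + 271)
Availability = 420 / 691
Availability = 60.7815%

60.7815%


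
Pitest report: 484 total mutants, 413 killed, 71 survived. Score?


Mutation score = killed / total * 100
Mutation score = 413 / 484 * 100
Mutation score = 85.33%

85.33%


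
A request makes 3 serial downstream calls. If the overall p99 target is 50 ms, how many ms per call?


Formula: per_stage = total_budget / stages
per_stage = 50 / 3
per_stage = 16.67 ms

16.67 ms


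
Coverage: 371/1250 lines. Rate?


Coverage = covered / total * 100
Coverage = 371 / 1250 * 100
Coverage = 29.68%

29.68%


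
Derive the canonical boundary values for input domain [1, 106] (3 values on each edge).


Range: [1, 106]
Boundaries: just below min, min, min+1, max-1, max, just above max
Values: [0, 1, 2, 105, 106, 107]

[0, 1, 2, 105, 106, 107]


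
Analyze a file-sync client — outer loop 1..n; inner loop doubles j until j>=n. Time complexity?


Reasoning: linear outer times logarithmic inner
Complexity: O(n log n)

O(n log n)


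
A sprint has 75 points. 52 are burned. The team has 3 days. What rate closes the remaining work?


Formula: Required rate = Remaining points / Days left
Remaining = 75 - 52 = 23 points
Required rate = 23 / 3 = 7.67 points/day

7.67 points/day


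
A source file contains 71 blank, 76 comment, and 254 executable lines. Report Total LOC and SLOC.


Total LOC = blank + comment + code
Total LOC = 71 + 76 + 254 = 401
SLOC (source only) = code = 254

Total LOC: 401, SLOC: 254


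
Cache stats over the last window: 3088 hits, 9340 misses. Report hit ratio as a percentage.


Formula: hit rate = hits / (hits + misses) * 100
hit rate = 3088 / (3088 + 9340) * 100
hit rate = 3088 / 12428 * 100
hit rate = 24.85%

24.85%


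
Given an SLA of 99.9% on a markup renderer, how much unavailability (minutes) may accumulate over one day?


Formula: allowed downtime = period * (100 - SLA) / 100
Period (day) = 1440 minutes
Unavailability fraction = (100 - 99.9) / 100
Allowed downtime = 1440 * (100 - 99.9) / 100
Allowed downtime = 1.44 minutes

1.44 minutes


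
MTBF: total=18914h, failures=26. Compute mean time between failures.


Formula: MTBF = Total operating time / Number of failures
MTBF = 18914 / 26
MTBF = 727.46 hours

727.46 hours


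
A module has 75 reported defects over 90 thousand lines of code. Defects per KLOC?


Defect density = defects / KLOC
Defect density = 75 / 90
Defect density = 0.833 defects/KLOC

0.833 defects/KLOC


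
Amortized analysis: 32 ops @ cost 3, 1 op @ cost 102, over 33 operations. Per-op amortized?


Formula: Amortized cost = Total cost / Operations
Total cost = (32 * 3) + (1 * 102)
Total cost = 96 + 102 = 198
Amortized = 198 / 33 = 6.0

6.0


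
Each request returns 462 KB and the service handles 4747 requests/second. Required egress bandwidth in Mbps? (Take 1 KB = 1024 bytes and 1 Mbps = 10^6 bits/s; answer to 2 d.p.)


Formula: Mbps = payload_bytes * RPS * 8 / 1e6
Payload per request = 462 KB = 462 * 1024 = 473088 bytes
Total bytes/sec = 473088 * 4747 = 2245748736
Total bits/sec = 2245748736 * 8 = 17965989888
Mbps = 17965989888 / 1e6 = 17965.99

17965.99 Mbps


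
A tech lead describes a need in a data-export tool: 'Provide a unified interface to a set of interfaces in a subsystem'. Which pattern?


This matches the Facade pattern

Facade


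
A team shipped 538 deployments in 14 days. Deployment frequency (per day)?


Formula: deployments per day = releases / days
= 538 / 14
= 38.429 deploys/day
(equivalently, 269.0 deploys/week)

38.429 deploys/day


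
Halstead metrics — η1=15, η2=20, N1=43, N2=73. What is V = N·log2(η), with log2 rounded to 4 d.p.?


Formula: V = N * log2(η), where N = N1 + N2 and η = η1 + η2
η = 15 + 20 = 35
N = 43 + 73 = 116
log2(35) ≈ 5.1293
V = 116 * 5.1293 = 595.00

595.00


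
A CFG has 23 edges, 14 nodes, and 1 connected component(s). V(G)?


Formula: V(G) = E - N + 2P
V(G) = 23 - 14 + 2*1
V(G) = 9 + 2
V(G) = 11

11


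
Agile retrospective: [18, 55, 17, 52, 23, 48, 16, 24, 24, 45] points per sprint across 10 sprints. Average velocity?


Formula: Avg velocity = Total points / Number of sprints
Points: [18, 55, 17, 52, 23, 48, 16, 24, 24, 45]
Sum = 18 + 55 + 17 + 52 + 23 + 48 + 16 + 24 + 24 + 45 = 322
Avg velocity = 322 / 10 = 32.2 points/sprint

32.2 points/sprint


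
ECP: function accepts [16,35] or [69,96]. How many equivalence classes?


Valid ranges: [16,35] and [69,96]
Class 1: x < 16 — invalid
Class 2: 16 ≤ x ≤ 35 — valid
Class 3: 35 < x < 69 — invalid (gap between ranges)
Class 4: 69 ≤ x ≤ 96 — valid
Class 5: x > 96 — invalid
Total equivalence classes: 5

5 equivalence classes


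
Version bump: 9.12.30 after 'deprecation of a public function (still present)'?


Current: 9.12.30
Change category: 'deprecation of a public function (still present)' → minor bump
SemVer rule: minor bump → increment MINOR, reset PATCH to 0 (MAJOR unchanged)
New: 9.13.0

9.13.0


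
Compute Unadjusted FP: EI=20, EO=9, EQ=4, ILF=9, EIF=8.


UFP = EI*4 + EO*5 + EQ*4 + ILF*10 + EIF*7
UFP = 20*4 + 9*5 + 4*4 + 9*10 + 8*7
UFP = 80 + 45 + 16 + 90 + 56
UFP = 287

287


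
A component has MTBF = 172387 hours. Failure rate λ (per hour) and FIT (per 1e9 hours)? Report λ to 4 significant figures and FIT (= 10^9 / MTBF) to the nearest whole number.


Formula: λ = 1 / MTBF; FIT = λ × 1e9 = 1e9 / MTBF
λ = 1 / 172387 ≈ 5.801e-06 failures/hour
FIT = 1e9 / 172387 ≈ 5801 failures per 1e9 hours (nearest whole number)

λ = 5.801e-06 /h, FIT = 5801


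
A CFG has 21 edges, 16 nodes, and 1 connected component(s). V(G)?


Formula: V(G) = E - N + 2P
V(G) = 21 - 16 + 2*1
V(G) = 5 + 2
V(G) = 7

7


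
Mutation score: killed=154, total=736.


Mutation score = killed / total * 100
Mutation score = 154 / 736 * 100
Mutation score = 20.92%

20.92%


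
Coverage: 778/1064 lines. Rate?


Coverage = covered / total * 100
Coverage = 778 / 1064 * 100
Coverage = 73.12%

73.12%


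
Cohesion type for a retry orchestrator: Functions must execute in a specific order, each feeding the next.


Reasoning: Output of one is input to next
Type: Sequential cohesion

Sequential cohesion


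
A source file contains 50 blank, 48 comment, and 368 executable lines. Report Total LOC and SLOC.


Total LOC = blank + comment + code
Total LOC = 50 + 48 + 368 = 466
SLOC (source only) = code = 368

Total LOC: 466, SLOC: 368


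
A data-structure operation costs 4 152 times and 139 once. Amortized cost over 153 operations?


Formula: Amortized cost = Total cost / Operations
Total cost = (152 * 4) + (1 * 139)
Total cost = 608 + 139 = 747
Amortized = 747 / 153 = 4.8824

4.8824


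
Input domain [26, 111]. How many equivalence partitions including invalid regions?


Valid range: [26, 111]
Class 1: x < 26 — invalid
Class 2: 26 ≤ x ≤ 111 — valid
Class 3: x > 111 — invalid
Total equivalence classes: 3

3 equivalence classes


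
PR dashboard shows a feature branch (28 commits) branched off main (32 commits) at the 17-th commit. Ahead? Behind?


Common ancestor: commit #17
feature commits after divergence: 28 - 17 = 11
main commits after divergence: 32 - 17 = 15
feature is 11 commits ahead of main
main is 15 commits ahead of feature

feature ahead: 11, main ahead: 15


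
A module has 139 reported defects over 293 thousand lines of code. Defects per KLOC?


Defect density = defects / KLOC
Defect density = 139 / 293
Defect density = 0.474 defects/KLOC

0.474 defects/KLOC


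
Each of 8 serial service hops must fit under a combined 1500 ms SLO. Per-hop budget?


Formula: per_stage = total_budget / stages
per_stage = 1500 / 8
per_stage = 187.5 ms

187.5 ms


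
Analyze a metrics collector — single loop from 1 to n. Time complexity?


Reasoning: one pass through n items
Complexity: O(n)

O(n)


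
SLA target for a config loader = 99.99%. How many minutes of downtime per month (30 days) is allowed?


Formula: allowed downtime = period * (100 - SLA) / 100
Period (month (30 days)) = 43200 minutes
Unavailability fraction = (100 - 99.99) / 100
Allowed downtime = 43200 * (100 - 99.99) / 100
Allowed downtime = 4.32 minutes

4.32 minutes


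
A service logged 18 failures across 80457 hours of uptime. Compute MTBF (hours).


Formula: MTBF = Total operating time / Number of failures
MTBF = 80457 / 18
MTBF = 4469.83 hours

4469.83 hours


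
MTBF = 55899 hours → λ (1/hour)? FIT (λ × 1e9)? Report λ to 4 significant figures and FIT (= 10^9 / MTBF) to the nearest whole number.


Formula: λ = 1 / MTBF; FIT = λ × 1e9 = 1e9 / MTBF
λ = 1 / 55899 ≈ 1.789e-05 failures/hour
FIT = 1e9 / 55899 ≈ 17889 failures per 1e9 hours (nearest whole number)

λ = 1.789e-05 /h, FIT = 17889


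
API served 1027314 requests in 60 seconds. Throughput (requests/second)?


Formula: throughput = requests / seconds
throughput = 1027314 / 60
throughput = 17121.9 requests/second

17121.9 requests/second


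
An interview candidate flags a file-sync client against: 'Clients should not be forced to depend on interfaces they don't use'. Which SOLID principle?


This describes the Interface Segregation Principle (ISP)

Interface Segregation Principle (ISP)


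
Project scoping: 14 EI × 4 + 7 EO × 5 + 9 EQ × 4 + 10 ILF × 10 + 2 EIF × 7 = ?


UFP = EI*4 + EO*5 + EQ*4 + ILF*10 + EIF*7
UFP = 14*4 + 7*5 + 9*4 + 10*10 + 2*7
UFP = 56 + 35 + 36 + 100 + 14
UFP = 241

241


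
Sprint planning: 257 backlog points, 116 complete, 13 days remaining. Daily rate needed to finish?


Formula: Required rate = Remaining points / Days left
Remaining = 257 - 116 = 141 points
Required rate = 141 / 13 = 10.85 points/day

10.85 points/day


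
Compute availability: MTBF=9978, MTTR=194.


Availability = MTBF / (MTBF + MTTR)
Availability = 9978 / (9978 + 194)
Availability = 9978 / 10172
Availability = 98.0928%

98.0928%


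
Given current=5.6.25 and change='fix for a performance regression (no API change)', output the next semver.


Current: 5.6.25
Change category: 'fix for a performance regression (no API change)' → patch bump
SemVer rule: patch bump → increment PATCH (MAJOR and MINOR unchanged)
New: 5.6.26

5.6.26


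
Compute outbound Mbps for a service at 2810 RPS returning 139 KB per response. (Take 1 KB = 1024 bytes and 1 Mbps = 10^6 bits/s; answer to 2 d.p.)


Formula: Mbps = payload_bytes * RPS * 8 / 1e6
Payload per request = 139 KB = 139 * 1024 = 142336 bytes
Total bytes/sec = 142336 * 2810 = 399964160
Total bits/sec = 399964160 * 8 = 3199713280
Mbps = 3199713280 / 1e6 = 3199.71

3199.71 Mbps


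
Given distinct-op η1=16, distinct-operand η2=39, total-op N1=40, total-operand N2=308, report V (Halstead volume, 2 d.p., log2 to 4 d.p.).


Formula: V = N * log2(η), where N = N1 + N2 and η = η1 + η2
η = 16 + 39 = 55
N = 40 + 308 = 348
log2(55) ≈ 5.7814
V = 348 * 5.7814 = 2011.93

2011.93
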